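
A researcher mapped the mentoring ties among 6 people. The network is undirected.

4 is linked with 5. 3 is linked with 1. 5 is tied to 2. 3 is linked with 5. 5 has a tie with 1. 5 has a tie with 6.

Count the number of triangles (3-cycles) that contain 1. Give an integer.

1

1's neighbors: 3 and 5.
Neighbor pairs that are themselves tied: 1–3–5. Each forms one triangle with 1, for 1 in total.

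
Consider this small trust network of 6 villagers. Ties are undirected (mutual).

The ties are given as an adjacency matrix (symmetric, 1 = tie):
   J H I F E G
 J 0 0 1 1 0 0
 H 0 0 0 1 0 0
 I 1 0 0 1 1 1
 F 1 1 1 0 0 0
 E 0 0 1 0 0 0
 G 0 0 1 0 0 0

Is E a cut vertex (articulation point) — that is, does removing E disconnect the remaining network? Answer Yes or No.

Even without E, every remaining node can still reach every other (the residual graph is connected), so E is not a cut vertex.

No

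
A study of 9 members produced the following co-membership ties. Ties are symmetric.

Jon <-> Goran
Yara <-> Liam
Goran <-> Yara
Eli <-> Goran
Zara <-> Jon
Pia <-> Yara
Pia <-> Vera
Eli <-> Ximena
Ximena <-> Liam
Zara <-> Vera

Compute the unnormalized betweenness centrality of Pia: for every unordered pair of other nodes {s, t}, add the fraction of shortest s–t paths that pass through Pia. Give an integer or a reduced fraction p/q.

5

Pairs whose geodesics pass through Pia — Ximena–Vera: 1; Liam–Vera: 1; Liam–Zara: 1/2; Yara–Vera: 1; Yara–Zara: 1/2; Vera–Goran: 1/2; Vera–Eli: 1/2.
All other pairs contribute 0.
Summing the contributions gives betweenness(Pia) = 5.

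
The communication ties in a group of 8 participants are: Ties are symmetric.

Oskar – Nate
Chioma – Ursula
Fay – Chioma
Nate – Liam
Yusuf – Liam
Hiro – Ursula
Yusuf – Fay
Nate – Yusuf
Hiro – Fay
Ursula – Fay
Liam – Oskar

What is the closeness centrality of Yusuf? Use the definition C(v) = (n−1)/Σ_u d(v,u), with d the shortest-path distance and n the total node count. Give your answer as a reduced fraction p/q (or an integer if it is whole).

7/11

Distances from Yusuf: Chioma:2, Fay:1, Hiro:2, Liam:1, Nate:1, Oskar:2, Ursula:2. Sum = 11.
n = 8, so closeness = 7/11.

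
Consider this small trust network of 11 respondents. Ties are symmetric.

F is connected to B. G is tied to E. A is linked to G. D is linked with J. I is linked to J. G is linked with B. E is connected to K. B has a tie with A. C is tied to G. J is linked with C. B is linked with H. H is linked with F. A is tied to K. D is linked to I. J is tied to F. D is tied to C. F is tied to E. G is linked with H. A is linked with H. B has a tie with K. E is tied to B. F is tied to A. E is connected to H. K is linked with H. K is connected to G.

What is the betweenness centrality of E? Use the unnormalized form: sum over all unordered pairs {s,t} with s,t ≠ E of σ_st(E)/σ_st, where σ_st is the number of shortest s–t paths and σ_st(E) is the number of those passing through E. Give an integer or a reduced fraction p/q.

13/15

Pairs whose geodesics pass through E — F–K: 1/4; F–G: 1/4; K–I: 1/6; K–J: 1/5.
All other pairs contribute 0.
Summing the contributions gives betweenness(E) = 13/15.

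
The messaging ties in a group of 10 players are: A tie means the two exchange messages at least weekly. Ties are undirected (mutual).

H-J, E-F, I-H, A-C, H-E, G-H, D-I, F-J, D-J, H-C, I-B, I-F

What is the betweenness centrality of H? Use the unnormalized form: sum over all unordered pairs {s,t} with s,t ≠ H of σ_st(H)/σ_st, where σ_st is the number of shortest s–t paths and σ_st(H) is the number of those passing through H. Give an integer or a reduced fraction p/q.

68/3

Pairs whose geodesics pass through H — D–C: 2/2; D–E: 2/4; D–A: 2/2; D–G: 2/2; C–B: 1; C–F: 3/3; C–E: 1; C–J: 1; C–I: 1; C–G: 1; B–E: 1/2; B–A: 1; B–J: 1/3; B–G: 1 … (+12 more pairs).
All other pairs contribute 0.
Summing the contributions gives betweenness(H) = 68/3.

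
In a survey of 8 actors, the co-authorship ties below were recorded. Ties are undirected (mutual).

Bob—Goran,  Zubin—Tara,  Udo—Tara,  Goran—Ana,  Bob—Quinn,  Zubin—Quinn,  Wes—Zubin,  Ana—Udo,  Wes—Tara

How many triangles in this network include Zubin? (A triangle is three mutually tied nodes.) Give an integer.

Zubin's neighbors: Quinn, Tara, and Wes.
Neighbor pairs that are themselves tied: Zubin–Tara–Wes. Each forms one triangle with Zubin, for 1 in total.

1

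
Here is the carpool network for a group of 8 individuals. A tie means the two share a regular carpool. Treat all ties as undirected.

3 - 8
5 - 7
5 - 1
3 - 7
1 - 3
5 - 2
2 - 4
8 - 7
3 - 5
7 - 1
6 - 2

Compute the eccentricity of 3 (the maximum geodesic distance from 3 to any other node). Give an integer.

Distances from 3: 1:1, 2:2, 4:3, 5:1, 6:3, 7:1, 8:1.
The largest is 3 (to 6 and 4), so the eccentricity of 3 is 3.

3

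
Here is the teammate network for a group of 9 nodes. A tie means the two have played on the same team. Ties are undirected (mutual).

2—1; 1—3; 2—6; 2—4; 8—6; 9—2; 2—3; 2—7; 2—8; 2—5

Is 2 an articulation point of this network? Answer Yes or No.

Removing 2 leaves {6 and 8} with no path to {9}, so the network splits into 6 components. 2 is a cut vertex.

Yes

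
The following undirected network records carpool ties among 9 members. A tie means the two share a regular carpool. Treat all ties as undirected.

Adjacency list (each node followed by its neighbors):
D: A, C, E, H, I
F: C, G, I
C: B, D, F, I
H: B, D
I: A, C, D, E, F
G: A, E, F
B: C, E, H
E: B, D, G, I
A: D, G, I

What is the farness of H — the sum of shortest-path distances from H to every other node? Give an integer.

Distances from H: A:2, B:1, C:2, D:1, E:2, F:3, G:3, I:2.
Sum = 2 + 1 + 2 + 1 + 2 + 3 + 3 + 2 = 16.

16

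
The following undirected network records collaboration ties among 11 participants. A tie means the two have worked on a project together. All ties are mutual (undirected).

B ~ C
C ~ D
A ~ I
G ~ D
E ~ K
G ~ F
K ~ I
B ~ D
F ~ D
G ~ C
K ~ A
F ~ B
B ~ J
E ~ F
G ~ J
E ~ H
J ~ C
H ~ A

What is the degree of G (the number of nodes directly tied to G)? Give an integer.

G is directly tied to C, D, F, and J. That is 4 neighbors, so the degree of G is 4.

4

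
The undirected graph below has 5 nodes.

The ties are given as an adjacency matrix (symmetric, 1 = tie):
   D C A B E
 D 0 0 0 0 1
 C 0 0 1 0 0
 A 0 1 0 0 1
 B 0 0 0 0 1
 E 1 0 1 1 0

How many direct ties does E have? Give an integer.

E is directly tied to A, B, and D. That is 3 neighbors, so the degree of E is 3.

3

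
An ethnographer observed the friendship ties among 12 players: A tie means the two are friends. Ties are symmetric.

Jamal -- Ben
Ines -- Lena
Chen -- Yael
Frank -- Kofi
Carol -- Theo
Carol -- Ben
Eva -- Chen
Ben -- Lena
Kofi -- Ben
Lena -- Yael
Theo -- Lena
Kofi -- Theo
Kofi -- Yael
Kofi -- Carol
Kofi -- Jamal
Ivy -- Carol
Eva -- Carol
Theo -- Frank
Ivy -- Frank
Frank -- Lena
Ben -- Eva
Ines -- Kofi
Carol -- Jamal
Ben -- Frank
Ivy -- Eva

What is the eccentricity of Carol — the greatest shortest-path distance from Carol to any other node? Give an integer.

Distances from Carol: Ben:1, Chen:2, Eva:1, Frank:2, Ines:2, Ivy:1, Jamal:1, Kofi:1, Lena:2, Theo:1, Yael:2.
The largest is 2 (to Chen, Frank, Lena, Yael, and Ines), so the eccentricity of Carol is 2.

2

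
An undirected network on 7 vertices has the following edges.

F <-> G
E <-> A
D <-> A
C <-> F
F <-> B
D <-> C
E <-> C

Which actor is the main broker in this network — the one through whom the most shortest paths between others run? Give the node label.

Unnormalized betweenness of each node: A:1/2, B:0, C:19/2, D:2, E:2, F:9, G:0.
C has the largest value, 19/2, making it the main broker — the node through which the most shortest paths run.

C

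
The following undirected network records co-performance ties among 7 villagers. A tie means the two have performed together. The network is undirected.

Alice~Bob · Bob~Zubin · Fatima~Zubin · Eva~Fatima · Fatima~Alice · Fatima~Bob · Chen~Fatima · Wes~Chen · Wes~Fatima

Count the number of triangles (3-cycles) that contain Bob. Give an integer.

Bob's neighbors: Alice, Fatima, and Zubin.
Neighbor pairs that are themselves tied: Bob–Alice–Fatima; Bob–Fatima–Zubin. Each forms one triangle with Bob, for 2 in total.

2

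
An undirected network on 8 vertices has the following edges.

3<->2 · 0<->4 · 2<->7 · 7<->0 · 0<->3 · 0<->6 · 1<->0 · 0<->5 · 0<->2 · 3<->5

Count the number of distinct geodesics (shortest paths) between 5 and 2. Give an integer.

2

The shortest distance is 2. The length-2 paths are: 5–0–2; 5–3–2.
That gives 2 distinct shortest paths.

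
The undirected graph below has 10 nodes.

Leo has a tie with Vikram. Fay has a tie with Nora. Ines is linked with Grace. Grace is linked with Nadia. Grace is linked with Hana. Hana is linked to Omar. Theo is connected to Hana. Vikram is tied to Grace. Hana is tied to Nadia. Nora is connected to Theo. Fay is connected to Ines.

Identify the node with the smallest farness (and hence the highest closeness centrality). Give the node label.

Grace

Farness (sum of distances to all others) for each node — Fay:23, Grace:15, Hana:16, Ines:19, Leo:29, Nadia:19, Nora:24, Omar:24, Theo:20, Vikram:21.
The smallest farness is 15, for Grace, so Grace has the highest closeness.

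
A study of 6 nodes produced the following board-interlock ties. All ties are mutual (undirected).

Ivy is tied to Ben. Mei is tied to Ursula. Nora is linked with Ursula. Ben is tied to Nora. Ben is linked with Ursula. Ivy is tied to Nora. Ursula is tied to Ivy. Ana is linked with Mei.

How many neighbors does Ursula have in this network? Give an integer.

4

Ursula is directly tied to Ben, Ivy, Mei, and Nora. That is 4 neighbors, so the degree of Ursula is 4.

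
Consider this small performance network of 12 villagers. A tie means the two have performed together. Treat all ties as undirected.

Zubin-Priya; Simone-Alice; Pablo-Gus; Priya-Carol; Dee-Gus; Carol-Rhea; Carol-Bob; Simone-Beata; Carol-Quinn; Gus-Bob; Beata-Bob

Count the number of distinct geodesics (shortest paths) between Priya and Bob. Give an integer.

The shortest distance is 2, and the only length-2 path is Priya–Carol–Bob. So there is exactly 1 shortest path.

1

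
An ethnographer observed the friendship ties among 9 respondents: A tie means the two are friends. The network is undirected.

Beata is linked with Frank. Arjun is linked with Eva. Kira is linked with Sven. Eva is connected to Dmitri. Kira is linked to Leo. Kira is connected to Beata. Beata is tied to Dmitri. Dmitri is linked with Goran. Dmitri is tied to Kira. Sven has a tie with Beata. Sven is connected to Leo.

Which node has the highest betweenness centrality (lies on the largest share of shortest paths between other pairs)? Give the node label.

Unnormalized betweenness of each node: Arjun:0, Beata:9, Dmitri:17, Eva:7, Frank:0, Goran:0, Kira:7, Leo:0, Sven:1.
Dmitri has the largest value, 17, making it the main broker — the node through which the most shortest paths run.

Dmitri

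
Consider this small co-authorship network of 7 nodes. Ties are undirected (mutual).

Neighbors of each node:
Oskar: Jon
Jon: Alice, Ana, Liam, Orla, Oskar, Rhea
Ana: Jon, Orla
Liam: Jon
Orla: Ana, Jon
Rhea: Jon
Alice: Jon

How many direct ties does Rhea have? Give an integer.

Rhea is directly tied to Jon. That is 1 neighbor, so the degree of Rhea is 1.

1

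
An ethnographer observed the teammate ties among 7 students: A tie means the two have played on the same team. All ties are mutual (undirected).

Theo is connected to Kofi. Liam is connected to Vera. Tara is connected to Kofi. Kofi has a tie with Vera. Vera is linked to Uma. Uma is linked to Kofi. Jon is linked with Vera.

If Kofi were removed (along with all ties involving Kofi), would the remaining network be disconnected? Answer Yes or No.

Yes

Removing Kofi leaves {Jon, Liam, Uma, and Vera} with no path to {Theo}, so the network splits into 3 components. Kofi is a cut vertex.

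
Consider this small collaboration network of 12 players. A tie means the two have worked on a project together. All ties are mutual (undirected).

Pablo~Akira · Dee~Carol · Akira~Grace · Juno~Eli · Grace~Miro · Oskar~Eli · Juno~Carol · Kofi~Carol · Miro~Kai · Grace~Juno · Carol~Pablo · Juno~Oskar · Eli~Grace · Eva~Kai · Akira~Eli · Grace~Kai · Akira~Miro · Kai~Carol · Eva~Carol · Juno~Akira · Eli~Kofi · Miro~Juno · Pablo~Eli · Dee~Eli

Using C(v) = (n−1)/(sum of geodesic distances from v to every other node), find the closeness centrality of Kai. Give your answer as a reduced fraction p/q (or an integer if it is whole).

11/19

Distances from Kai: Akira:2, Carol:1, Dee:2, Eli:2, Eva:1, Grace:1, Juno:2, Kofi:2, Miro:1, Oskar:3, Pablo:2. Sum = 19.
n = 12, so closeness = 11/19.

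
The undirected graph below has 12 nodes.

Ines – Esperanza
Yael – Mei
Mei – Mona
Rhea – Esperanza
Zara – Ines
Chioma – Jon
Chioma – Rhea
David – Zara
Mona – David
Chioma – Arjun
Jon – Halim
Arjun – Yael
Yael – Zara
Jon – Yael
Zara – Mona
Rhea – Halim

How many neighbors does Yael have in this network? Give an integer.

Yael is directly tied to Arjun, Jon, Mei, and Zara. That is 4 neighbors, so the degree of Yael is 4.

4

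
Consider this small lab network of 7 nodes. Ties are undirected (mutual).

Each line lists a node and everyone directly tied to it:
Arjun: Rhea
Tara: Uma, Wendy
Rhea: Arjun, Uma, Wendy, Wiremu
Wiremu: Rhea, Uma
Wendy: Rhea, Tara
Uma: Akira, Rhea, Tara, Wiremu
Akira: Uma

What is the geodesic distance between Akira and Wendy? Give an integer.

3

One shortest route is Akira – Uma – Rhea – Wendy, which uses 3 edges, and at distance 2 from Akira we only reach {Rhea, Tara, Wiremu}, which does not include Wendy. So d(Akira,Wendy) = 3.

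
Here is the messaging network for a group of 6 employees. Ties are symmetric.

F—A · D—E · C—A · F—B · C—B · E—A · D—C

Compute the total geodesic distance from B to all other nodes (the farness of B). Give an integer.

Distances from B: A:2, C:1, D:2, E:3, F:1.
Sum = 2 + 1 + 2 + 3 + 1 = 9.

9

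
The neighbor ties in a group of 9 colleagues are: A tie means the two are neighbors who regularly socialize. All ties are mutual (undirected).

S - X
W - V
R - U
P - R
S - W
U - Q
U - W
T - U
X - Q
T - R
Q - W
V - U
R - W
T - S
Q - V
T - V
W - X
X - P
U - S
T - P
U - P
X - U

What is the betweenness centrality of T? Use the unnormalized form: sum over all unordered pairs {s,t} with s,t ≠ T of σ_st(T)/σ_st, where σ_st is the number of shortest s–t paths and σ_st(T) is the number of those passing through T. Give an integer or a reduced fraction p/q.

Pairs whose geodesics pass through T — P–V: 1/2; P–S: 1/3; R–V: 1/3; R–S: 1/3; V–S: 1/3.
All other pairs contribute 0.
Summing the contributions gives betweenness(T) = 11/6.

11/6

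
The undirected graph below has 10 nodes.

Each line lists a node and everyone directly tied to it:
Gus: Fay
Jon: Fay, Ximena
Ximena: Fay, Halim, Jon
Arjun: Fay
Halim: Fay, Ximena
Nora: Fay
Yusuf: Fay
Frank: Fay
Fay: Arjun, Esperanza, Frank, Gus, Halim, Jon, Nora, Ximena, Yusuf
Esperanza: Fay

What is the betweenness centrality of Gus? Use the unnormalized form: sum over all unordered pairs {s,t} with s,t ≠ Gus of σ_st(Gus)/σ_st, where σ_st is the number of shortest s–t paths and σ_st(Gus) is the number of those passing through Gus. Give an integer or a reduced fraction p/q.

0

No shortest path between any pair of other nodes passes through Gus.
Summing the contributions gives betweenness(Gus) = 0.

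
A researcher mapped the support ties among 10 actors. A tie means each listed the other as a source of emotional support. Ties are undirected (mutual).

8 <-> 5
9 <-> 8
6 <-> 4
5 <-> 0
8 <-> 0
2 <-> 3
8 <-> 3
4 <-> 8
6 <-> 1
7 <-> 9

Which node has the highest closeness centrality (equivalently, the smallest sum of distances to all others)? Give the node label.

Farness (sum of distances to all others) for each node — 0:21, 1:32, 2:28, 3:20, 4:18, 5:21, 6:24, 7:28, 8:14, 9:20.
The smallest farness is 14, for 8, so 8 has the highest closeness.

8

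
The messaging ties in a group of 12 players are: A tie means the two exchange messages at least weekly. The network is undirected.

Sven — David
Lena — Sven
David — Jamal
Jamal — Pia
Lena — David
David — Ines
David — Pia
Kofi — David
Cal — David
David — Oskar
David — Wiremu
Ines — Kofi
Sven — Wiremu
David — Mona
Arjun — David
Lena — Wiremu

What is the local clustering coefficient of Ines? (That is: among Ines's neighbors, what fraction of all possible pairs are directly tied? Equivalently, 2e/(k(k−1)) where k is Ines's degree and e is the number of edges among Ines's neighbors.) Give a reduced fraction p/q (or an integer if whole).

Ines's neighbors: David and Kofi (k = 2).
Possible neighbor pairs: C(2,2) = 1. Edges among them: David–Kofi → e = 1.
Clustering(Ines) = 1/1.

1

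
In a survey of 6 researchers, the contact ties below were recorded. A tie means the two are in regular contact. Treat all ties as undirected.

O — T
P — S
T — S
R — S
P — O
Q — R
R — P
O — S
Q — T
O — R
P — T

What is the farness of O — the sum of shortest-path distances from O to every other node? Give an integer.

Distances from O: P:1, Q:2, R:1, S:1, T:1.
Sum = 1 + 2 + 1 + 1 + 1 = 6.

6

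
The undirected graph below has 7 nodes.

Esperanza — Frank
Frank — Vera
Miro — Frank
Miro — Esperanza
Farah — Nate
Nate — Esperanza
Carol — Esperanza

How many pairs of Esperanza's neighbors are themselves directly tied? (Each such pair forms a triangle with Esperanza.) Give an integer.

Esperanza's neighbors: Carol, Frank, Miro, and Nate.
Neighbor pairs that are themselves tied: Esperanza–Frank–Miro. Each forms one triangle with Esperanza, for 1 in total.

1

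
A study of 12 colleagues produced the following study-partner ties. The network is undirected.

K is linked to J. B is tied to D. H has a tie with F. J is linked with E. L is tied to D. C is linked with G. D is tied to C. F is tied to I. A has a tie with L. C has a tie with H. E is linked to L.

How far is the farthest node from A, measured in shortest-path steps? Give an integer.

6

Distances from A: B:3, C:3, D:2, E:2, F:5, G:4, H:4, I:6, J:3, K:4, L:1.
The largest is 6 (to I), so the eccentricity of A is 6.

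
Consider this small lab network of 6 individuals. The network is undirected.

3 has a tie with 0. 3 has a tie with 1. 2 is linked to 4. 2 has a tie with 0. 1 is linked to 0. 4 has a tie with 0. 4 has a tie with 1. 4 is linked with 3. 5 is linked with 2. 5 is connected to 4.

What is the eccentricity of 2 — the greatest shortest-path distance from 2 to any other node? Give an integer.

2

Distances from 2: 0:1, 1:2, 3:2, 4:1, 5:1.
The largest is 2 (to 3 and 1), so the eccentricity of 2 is 2.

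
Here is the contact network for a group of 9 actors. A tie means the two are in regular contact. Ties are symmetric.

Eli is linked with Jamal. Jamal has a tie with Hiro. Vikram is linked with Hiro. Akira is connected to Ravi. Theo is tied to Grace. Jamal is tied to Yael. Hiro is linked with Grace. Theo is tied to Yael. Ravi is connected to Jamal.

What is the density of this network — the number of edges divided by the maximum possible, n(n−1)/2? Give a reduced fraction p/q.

There are 9 edges and 9 nodes, so the maximum possible is C(9,2) = 36.
Density = 9/36 = 1/4.

1/4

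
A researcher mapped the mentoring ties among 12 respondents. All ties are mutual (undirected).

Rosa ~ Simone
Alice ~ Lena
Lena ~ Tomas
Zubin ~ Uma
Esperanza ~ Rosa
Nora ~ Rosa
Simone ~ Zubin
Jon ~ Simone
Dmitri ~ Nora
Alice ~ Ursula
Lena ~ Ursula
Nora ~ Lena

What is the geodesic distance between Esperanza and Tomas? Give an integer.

4

One shortest route is Esperanza – Rosa – Nora – Lena – Tomas, which uses 4 edges, and at distance 3 from Esperanza we only reach {Dmitri, Jon, Lena, Zubin}, which does not include Tomas. So d(Esperanza,Tomas) = 4.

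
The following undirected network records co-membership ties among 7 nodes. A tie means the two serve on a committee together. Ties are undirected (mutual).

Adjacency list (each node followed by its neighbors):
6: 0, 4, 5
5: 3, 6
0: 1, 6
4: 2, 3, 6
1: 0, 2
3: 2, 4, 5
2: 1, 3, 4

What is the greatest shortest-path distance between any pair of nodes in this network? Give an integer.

Eccentricity of each node (its greatest distance to any other): 0:3, 1:3, 2:2, 3:3, 4:2, 5:3, 6:2.
The maximum eccentricity is 3, realized for instance by the pair 5–1 via 5 – 6 – 0 – 1. So the diameter is 3.

3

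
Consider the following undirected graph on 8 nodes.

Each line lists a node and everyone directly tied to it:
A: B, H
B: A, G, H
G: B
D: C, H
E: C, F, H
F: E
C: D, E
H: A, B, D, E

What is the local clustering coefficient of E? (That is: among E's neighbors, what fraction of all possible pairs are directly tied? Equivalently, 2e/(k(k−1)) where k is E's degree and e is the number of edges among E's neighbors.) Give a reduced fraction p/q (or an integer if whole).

E's neighbors: C, F, and H (k = 3).
Possible neighbor pairs: C(3,2) = 3. Edges among them: none → e = 0.
Clustering(E) = 0/3 = 0.

0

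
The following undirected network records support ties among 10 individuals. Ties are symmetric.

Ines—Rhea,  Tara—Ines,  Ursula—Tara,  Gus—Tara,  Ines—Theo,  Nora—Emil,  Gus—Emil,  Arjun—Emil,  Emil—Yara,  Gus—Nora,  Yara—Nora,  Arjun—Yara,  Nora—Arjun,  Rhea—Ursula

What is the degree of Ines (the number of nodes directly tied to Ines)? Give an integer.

3

Ines is directly tied to Rhea, Tara, and Theo. That is 3 neighbors, so the degree of Ines is 3.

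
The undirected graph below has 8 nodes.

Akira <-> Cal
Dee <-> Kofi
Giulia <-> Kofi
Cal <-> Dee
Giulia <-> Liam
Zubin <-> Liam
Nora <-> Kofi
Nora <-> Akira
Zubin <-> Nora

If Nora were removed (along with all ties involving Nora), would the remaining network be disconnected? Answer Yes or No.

Even without Nora, every remaining node can still reach every other (the residual graph is connected), so Nora is not a cut vertex.

No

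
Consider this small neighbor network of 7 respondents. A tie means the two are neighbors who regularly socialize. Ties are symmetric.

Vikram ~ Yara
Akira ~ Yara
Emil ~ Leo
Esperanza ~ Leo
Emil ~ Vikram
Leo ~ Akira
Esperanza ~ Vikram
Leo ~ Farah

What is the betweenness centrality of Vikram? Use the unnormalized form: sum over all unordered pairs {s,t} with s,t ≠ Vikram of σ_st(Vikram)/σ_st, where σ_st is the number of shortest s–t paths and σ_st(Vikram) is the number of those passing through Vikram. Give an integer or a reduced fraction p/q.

5/2

Pairs whose geodesics pass through Vikram — Esperanza–Emil: 1/2; Esperanza–Yara: 1; Emil–Yara: 1.
All other pairs contribute 0.
Summing the contributions gives betweenness(Vikram) = 5/2.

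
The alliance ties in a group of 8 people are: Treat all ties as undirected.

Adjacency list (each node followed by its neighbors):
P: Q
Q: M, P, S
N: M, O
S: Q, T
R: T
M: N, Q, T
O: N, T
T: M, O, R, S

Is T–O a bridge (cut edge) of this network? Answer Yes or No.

No

Even without that edge, T still reaches O via T – M – N – O, so the network stays connected. Not a bridge.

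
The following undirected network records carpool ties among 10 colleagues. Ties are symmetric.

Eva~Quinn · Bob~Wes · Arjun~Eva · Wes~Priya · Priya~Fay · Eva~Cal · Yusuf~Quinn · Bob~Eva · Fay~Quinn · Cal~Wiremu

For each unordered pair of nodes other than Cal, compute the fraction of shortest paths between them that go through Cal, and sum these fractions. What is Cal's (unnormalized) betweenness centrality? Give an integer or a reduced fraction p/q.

8

Pairs whose geodesics pass through Cal — Bob–Wiremu: 1; Eva–Wiremu: 1; Quinn–Wiremu: 1; Wiremu–Priya: 2/2; Wiremu–Yusuf: 1; Wiremu–Fay: 1; Wiremu–Arjun: 1; Wiremu–Wes: 1.
All other pairs contribute 0.
Summing the contributions gives betweenness(Cal) = 8.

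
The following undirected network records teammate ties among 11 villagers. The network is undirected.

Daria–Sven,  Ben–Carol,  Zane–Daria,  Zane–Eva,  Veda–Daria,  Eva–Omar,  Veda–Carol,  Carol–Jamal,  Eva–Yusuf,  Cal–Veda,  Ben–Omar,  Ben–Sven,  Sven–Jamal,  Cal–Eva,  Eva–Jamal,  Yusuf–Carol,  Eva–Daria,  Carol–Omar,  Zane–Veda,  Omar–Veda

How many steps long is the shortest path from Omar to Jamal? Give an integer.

One shortest route is Omar – Carol – Jamal, which uses 2 edges, and Omar and Jamal are not directly tied, so nothing shorter exists. So d(Omar,Jamal) = 2.

2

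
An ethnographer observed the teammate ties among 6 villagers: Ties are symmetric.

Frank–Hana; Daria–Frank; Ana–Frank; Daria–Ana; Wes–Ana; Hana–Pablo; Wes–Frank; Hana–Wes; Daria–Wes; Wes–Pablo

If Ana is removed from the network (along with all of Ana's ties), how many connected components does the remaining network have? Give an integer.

1

Ana's neighbors (Daria, Frank, and Wes) remain reachable from one another through other ties, so the rest of the network stays in one piece.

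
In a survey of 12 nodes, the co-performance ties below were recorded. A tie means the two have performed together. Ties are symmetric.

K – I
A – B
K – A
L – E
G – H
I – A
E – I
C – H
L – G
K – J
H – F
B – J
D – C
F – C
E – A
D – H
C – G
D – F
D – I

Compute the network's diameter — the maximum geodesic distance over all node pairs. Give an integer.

5

Eccentricity of each node (its greatest distance to any other): A:3, B:4, C:4, D:3, E:3, F:4, G:5, H:4, I:3, J:5, K:4, L:4.
The maximum eccentricity is 5, realized for instance by the pair G–J via G – L – E – A – K – J. So the diameter is 5.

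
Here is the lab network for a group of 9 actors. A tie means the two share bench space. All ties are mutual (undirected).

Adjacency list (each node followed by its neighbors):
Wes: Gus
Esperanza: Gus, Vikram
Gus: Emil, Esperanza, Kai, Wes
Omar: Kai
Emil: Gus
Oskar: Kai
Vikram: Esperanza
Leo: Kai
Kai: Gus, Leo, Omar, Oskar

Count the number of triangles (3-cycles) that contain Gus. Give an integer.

Gus's neighbors are Emil, Esperanza, Kai, and Wes, but none of them are tied to each other, so no triangle contains Gus.

0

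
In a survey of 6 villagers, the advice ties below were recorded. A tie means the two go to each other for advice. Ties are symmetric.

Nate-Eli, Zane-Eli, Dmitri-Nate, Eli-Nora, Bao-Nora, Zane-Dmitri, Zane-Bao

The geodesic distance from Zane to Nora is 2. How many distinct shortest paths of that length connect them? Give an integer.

2

The shortest distance is 2. The length-2 paths are: Zane–Bao–Nora; Zane–Eli–Nora.
That gives 2 distinct shortest paths.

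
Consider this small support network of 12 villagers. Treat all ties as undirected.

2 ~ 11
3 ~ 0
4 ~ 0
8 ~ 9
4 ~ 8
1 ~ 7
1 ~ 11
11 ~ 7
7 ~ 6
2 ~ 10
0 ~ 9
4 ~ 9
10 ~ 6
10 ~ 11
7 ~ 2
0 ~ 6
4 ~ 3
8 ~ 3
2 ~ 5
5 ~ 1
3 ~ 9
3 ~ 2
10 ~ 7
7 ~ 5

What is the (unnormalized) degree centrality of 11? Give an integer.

4

11 is directly tied to 1, 2, 7, and 10. That is 4 neighbors, so the degree of 11 is 4.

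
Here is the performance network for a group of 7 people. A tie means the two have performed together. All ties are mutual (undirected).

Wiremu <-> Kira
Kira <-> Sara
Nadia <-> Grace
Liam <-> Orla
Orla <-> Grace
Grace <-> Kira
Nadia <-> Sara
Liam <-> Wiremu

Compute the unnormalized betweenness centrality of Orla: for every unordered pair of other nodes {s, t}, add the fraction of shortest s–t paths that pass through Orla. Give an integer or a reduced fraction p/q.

Pairs whose geodesics pass through Orla — Nadia–Liam: 1; Grace–Liam: 1.
All other pairs contribute 0.
Summing the contributions gives betweenness(Orla) = 2.

2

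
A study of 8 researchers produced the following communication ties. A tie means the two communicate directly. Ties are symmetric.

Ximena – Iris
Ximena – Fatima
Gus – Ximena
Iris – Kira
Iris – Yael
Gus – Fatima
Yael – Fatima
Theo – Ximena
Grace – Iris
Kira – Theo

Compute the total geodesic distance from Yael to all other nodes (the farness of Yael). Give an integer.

13

Distances from Yael: Fatima:1, Grace:2, Gus:2, Iris:1, Kira:2, Theo:3, Ximena:2.
Sum = 1 + 2 + 2 + 1 + 2 + 3 + 2 = 13.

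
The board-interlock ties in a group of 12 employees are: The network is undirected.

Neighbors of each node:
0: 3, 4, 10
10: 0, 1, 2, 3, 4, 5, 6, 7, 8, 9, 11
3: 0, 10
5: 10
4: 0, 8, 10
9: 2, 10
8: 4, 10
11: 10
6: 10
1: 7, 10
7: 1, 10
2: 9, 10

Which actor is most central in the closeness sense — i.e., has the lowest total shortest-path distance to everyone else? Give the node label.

10

Farness (sum of distances to all others) for each node — 0:19, 1:20, 2:20, 3:20, 4:19, 5:21, 6:21, 7:20, 8:20, 9:20, 10:11, 11:21.
The smallest farness is 11, for 10, so 10 has the highest closeness.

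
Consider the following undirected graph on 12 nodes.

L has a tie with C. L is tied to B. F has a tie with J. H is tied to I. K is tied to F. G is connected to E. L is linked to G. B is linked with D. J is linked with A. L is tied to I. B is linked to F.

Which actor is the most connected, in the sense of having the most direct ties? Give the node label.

L

Degrees — A:1, B:3, C:1, D:1, E:1, F:3, G:2, H:1, I:2, J:2, K:1, L:4.
The maximum is 4, attained only by L.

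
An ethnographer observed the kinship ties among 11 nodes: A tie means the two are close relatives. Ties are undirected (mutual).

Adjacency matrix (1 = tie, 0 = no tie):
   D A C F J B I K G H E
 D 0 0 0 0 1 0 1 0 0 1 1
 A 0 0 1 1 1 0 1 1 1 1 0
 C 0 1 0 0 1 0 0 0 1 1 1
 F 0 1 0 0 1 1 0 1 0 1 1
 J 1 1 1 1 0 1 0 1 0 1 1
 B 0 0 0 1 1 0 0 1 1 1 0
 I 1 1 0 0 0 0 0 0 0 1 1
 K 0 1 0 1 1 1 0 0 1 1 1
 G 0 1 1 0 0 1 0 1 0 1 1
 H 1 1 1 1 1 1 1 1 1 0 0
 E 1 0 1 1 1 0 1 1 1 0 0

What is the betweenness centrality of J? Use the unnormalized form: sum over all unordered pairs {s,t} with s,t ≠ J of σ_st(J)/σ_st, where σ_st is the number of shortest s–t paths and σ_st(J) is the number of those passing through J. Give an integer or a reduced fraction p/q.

709/210

Pairs whose geodesics pass through J — D–A: 1/3; D–C: 1/3; D–F: 1/3; D–B: 1/2; D–K: 1/3; A–B: 1/5; A–E: 1/6; C–F: 1/4; C–B: 1/3; C–K: 1/5; B–E: 1/4; H–E: 1/7.
All other pairs contribute 0.
Summing the contributions gives betweenness(J) = 709/210.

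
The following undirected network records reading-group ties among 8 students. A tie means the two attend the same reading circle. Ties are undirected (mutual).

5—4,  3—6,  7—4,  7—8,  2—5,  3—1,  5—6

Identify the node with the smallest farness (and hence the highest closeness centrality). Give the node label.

5

Farness (sum of distances to all others) for each node — 1:25, 2:19, 3:19, 4:15, 5:13, 6:15, 7:19, 8:25.
The smallest farness is 13, for 5, so 5 has the highest closeness.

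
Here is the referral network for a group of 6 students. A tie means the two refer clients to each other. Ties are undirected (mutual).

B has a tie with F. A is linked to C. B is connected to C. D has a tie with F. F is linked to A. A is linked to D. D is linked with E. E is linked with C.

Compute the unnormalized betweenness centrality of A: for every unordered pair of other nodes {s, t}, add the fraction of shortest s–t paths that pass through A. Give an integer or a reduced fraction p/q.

1

Pairs whose geodesics pass through A — C–F: 1/2; C–D: 1/2.
All other pairs contribute 0.
Summing the contributions gives betweenness(A) = 1.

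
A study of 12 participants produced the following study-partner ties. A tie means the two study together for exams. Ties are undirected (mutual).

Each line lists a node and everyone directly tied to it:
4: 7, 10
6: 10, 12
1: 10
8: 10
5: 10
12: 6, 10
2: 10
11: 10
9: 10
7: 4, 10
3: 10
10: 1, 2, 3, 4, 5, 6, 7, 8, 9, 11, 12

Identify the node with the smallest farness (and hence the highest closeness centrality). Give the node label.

Farness (sum of distances to all others) for each node — 1:21, 2:21, 3:21, 4:20, 5:21, 6:20, 7:20, 8:21, 9:21, 10:11, 11:21, 12:20.
The smallest farness is 11, for 10, so 10 has the highest closeness.

10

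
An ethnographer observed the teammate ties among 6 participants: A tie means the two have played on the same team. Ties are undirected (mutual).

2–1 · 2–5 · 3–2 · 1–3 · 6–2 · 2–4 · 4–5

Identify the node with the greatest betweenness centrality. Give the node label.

Unnormalized betweenness of each node: 1:0, 2:8, 3:0, 4:0, 5:0, 6:0.
2 has the largest value, 8, making it the main broker — the node through which the most shortest paths run.

2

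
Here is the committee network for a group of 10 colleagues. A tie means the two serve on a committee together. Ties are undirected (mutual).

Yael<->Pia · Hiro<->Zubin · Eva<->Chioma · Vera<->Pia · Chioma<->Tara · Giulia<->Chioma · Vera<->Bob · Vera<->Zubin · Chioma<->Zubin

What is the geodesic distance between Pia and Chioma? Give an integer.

One shortest route is Pia – Vera – Zubin – Chioma, which uses 3 edges, and at distance 2 from Pia we only reach {Bob, Zubin}, which does not include Chioma. So d(Pia,Chioma) = 3.

3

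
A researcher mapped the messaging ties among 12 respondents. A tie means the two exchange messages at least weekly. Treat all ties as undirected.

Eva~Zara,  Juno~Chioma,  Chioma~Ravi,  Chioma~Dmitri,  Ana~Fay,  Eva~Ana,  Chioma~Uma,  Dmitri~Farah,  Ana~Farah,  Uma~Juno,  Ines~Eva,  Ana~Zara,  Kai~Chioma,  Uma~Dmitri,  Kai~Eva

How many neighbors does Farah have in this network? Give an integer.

Farah is directly tied to Ana and Dmitri. That is 2 neighbors, so the degree of Farah is 2.

2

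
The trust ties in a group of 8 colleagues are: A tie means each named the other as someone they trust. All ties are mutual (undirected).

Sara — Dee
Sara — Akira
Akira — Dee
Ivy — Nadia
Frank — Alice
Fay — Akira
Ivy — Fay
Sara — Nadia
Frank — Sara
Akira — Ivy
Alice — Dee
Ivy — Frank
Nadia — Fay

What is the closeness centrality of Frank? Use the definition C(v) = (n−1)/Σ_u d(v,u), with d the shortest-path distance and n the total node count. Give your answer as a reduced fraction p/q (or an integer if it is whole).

Distances from Frank: Akira:2, Alice:1, Dee:2, Fay:2, Ivy:1, Nadia:2, Sara:1. Sum = 11.
n = 8, so closeness = 7/11.

7/11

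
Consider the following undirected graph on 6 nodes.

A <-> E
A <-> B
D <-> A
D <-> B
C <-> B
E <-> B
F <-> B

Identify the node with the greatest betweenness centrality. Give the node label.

Unnormalized betweenness of each node: A:1/2, B:15/2, C:0, D:0, E:0, F:0.
B has the largest value, 15/2, making it the main broker — the node through which the most shortest paths run.

B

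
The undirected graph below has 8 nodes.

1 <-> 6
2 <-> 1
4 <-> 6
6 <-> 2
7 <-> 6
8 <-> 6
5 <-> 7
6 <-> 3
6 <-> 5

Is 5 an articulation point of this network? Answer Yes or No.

No

Even without 5, every remaining node can still reach every other (the residual graph is connected), so 5 is not a cut vertex.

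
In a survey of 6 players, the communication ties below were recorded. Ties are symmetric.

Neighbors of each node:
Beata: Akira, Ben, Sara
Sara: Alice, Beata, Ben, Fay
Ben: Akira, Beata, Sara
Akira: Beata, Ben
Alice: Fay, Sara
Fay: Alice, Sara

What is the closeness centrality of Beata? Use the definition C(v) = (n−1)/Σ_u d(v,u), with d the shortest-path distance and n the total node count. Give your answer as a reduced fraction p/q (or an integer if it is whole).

5/7

Distances from Beata: Akira:1, Alice:2, Ben:1, Fay:2, Sara:1. Sum = 7.
n = 6, so closeness = 5/7.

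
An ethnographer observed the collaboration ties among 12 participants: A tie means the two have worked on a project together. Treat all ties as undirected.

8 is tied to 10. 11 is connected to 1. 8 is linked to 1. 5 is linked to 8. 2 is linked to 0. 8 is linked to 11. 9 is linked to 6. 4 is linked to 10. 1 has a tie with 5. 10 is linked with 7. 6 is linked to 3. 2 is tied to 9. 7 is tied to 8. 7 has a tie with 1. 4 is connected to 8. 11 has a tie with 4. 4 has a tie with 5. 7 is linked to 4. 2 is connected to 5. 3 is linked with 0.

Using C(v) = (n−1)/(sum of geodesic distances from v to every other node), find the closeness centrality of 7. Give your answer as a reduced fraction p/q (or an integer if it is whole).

Distances from 7: 0:4, 1:1, 2:3, 3:5, 4:1, 5:2, 6:5, 8:1, 9:4, 10:1, 11:2. Sum = 29.
n = 12, so closeness = 11/29.

11/29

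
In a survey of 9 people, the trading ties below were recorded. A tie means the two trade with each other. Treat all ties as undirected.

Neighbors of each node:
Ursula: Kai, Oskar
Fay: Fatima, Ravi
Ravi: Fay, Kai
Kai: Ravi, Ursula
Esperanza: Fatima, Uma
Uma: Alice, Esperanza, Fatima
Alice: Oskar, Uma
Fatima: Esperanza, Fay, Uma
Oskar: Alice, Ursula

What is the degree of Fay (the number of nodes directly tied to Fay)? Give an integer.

2

Fay is directly tied to Fatima and Ravi. That is 2 neighbors, so the degree of Fay is 2.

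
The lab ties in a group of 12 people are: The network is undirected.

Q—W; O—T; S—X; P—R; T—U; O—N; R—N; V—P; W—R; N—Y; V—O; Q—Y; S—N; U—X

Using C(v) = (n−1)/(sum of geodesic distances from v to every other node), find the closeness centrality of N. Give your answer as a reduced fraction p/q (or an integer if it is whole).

Distances from N: O:1, P:2, Q:2, R:1, S:1, T:2, U:3, V:2, W:2, X:2, Y:1. Sum = 19.
n = 12, so closeness = 11/19.

11/19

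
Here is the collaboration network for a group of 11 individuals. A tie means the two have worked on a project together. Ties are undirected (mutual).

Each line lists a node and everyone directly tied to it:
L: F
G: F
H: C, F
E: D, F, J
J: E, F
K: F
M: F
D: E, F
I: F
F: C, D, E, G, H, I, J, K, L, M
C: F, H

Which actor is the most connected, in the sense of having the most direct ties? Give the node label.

Degrees — C:2, D:2, E:3, F:10, G:1, H:2, I:1, J:2, K:1, L:1, M:1.
The maximum is 10, attained only by F.

F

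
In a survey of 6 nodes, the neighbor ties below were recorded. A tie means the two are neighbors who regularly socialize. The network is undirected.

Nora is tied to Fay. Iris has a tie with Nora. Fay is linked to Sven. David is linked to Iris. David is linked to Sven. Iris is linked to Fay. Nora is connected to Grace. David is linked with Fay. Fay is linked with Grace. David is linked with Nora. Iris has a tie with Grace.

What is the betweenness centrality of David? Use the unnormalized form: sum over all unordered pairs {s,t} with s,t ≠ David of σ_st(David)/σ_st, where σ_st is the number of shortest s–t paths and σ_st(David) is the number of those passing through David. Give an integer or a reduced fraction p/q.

Pairs whose geodesics pass through David — Iris–Sven: 1/2; Nora–Sven: 1/2.
All other pairs contribute 0.
Summing the contributions gives betweenness(David) = 1.

1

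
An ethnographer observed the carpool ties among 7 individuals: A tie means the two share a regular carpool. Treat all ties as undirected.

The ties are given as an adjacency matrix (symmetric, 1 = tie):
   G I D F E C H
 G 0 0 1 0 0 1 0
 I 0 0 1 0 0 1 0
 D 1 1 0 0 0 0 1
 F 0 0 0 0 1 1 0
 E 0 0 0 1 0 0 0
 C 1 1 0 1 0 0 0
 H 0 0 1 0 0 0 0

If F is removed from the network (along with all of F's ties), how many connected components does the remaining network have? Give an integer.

2

Without F, the remaining ties split the others into: {C, D, G, H, I}; {E}.
That's 2 separate components.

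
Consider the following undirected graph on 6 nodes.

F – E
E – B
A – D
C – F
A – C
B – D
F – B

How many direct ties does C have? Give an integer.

2

C is directly tied to A and F. That is 2 neighbors, so the degree of C is 2.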